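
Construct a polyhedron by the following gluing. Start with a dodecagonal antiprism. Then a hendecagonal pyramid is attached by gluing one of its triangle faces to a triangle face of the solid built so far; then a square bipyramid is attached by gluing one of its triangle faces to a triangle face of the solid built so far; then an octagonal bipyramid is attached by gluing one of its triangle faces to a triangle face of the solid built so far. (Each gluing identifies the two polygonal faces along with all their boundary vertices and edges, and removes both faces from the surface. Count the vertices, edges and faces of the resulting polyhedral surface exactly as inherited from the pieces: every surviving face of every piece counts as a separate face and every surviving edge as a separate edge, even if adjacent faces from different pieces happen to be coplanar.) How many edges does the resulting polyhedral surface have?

A dodecagonal antiprism: V=24, E=48, F=26.
Attach a hendecagonal pyramid (V=12, E=22, F=12) along a 3-gon: merge 3 vertices and 3 edges, delete both glued faces → V=33, E=67, F=36.
Attach a square bipyramid (V=6, E=12, F=8) along a 3-gon: merge 3 vertices and 3 edges, delete both glued faces → V=36, E=76, F=42.
Attach an octagonal bipyramid (V=10, E=24, F=16) along a 3-gon: merge 3 vertices and 3 edges, delete both glued faces → V=43, E=97, F=56.
Check: V − E + F = 43 − 97 + 56 = 2.

97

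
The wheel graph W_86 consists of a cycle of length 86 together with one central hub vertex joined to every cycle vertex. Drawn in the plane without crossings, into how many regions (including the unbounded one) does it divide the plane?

W_86 has V = 86 + 1 = 87 vertices and E = 2·86 = 172 edges.
By Euler's formula F = 2 − V + E = 2 − 87 + 172 = 87.

87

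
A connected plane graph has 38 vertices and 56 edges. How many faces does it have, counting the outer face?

20

Euler's formula for a connected plane graph: V − E + F = 2, so F = 2 − 38 + 56 = 20.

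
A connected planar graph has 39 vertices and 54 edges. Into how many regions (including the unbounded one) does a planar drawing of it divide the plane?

17

Euler's formula for a connected plane graph: V − E + F = 2, so F = 2 − 39 + 54 = 17.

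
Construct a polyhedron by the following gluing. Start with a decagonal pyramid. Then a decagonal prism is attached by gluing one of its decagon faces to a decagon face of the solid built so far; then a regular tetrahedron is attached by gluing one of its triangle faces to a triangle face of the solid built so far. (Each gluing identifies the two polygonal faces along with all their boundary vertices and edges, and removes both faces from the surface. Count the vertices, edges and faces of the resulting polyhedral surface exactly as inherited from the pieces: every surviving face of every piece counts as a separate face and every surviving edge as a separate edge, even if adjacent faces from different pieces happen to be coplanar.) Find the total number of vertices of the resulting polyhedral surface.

A decagonal pyramid: V=11, E=20, F=11.
Attach a decagonal prism (V=20, E=30, F=12) along a 10-gon: merge 10 vertices and 10 edges, delete both glued faces → V=21, E=40, F=21.
Attach a regular tetrahedron (V=4, E=6, F=4) along a 3-gon: merge 3 vertices and 3 edges, delete both glued faces → V=22, E=43, F=23.
Check: V − E + F = 22 − 43 + 23 = 2.

22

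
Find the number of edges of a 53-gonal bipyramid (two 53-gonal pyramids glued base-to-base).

159

A bipyramid over an n-gon has 2n triangular faces and n + 2 vertices: V = 53 + 2 = 55, E = 3·53 = 159, F = 2·53 = 106.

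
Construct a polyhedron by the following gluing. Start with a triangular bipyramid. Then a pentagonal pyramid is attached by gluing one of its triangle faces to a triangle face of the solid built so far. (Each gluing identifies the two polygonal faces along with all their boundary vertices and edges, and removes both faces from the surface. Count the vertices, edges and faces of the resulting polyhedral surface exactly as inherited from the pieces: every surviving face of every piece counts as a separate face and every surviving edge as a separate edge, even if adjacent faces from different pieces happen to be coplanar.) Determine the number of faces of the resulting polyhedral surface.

10

A triangular bipyramid: V=5, E=9, F=6.
Attach a pentagonal pyramid (V=6, E=10, F=6) along a 3-gon: merge 3 vertices and 3 edges, delete both glued faces → V=8, E=16, F=10.
Check: V − E + F = 8 − 16 + 10 = 2.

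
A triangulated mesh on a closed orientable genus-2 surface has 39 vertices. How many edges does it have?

123

χ = 2 − 2·2 = -2, and every face is a triangle so 3F = 2E.
V − E + F = -2 with E = 3F/2 gives 39 − (3/2 − 1)·F = -2, so F = 82 and E = 123.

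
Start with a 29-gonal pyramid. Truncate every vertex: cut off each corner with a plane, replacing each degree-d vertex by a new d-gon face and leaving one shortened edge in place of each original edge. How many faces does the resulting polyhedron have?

60

The base solid has V = 30, E = 58, F = 30.
Truncation replaces each original edge-end by a new vertex, so V′ = 2E = 116.
Each original edge survives, and each old vertex of degree d contributes d new edges; summing degrees gives Σd = 2E, so E′ = E + 2E = 3E = 174.
Each original face survives and each original vertex becomes one new face: F′ = F + V = 60.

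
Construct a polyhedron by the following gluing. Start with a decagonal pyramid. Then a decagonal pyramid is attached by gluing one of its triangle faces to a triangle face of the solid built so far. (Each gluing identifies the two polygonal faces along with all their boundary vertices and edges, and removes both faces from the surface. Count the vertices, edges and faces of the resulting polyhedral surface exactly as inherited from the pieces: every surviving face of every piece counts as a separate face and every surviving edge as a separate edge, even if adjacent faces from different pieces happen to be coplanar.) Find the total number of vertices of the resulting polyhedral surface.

19

A decagonal pyramid: V=11, E=20, F=11.
Attach a decagonal pyramid (V=11, E=20, F=11) along a 3-gon: merge 3 vertices and 3 edges, delete both glued faces → V=19, E=37, F=20.
Check: V − E + F = 19 − 37 + 20 = 2.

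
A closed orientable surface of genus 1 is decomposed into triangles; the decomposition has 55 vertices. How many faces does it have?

χ = 2 − 2·1 = 0, and every face is a triangle so 3F = 2E.
V − E + F = 0 with E = 3F/2 gives 55 − (3/2 − 1)·F = 0, so F = 110 and E = 165.

110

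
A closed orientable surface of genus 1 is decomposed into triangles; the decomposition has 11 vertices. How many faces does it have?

χ = 2 − 2·1 = 0, and every face is a triangle so 3F = 2E.
V − E + F = 0 with E = 3F/2 gives 11 − (3/2 − 1)·F = 0, so F = 22 and E = 33.

22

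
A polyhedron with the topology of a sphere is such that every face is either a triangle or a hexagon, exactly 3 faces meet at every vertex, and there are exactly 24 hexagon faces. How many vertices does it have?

Let x be the number of triangles; then F = 24 + x.
Edge–face incidences: 2E = 6·24 + 3·x = 144 + 3x.
Every vertex has degree 3, so 3V = 2E.
Euler: V − E + F = 2 ⇒ (2E)/3 − E + (24 + x) = 2.
Multiply by 6: 2·(2E) − 3·(2E) + 6·(24 + x) = 12, i.e. 144 + 6x − (144 + 3x) = 12.
Collecting terms: 3x = 12, so x = 4.
Then 2E = 144 + 3·4 = 156, so E = 78, V = 2E/3 = 52, F = 24 + 4 = 28.

52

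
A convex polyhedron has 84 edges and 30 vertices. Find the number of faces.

Here V − E + F = 2.
F = 2 − V + E = 2 − 30 + 84 = 56.

56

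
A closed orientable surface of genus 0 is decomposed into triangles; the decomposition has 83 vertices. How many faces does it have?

162

χ = 2 − 2·0 = 2, and every face is a triangle so 3F = 2E.
V − E + F = 2 with E = 3F/2 gives 83 − (3/2 − 1)·F = 2, so F = 162 and E = 243.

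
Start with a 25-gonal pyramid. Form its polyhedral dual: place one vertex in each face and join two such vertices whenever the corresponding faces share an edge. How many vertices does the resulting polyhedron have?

26

The base solid has V = 26, E = 50, F = 26.
The dual swaps V and F and preserves E: V′ = F = 26, E′ = E = 50, F′ = V = 26.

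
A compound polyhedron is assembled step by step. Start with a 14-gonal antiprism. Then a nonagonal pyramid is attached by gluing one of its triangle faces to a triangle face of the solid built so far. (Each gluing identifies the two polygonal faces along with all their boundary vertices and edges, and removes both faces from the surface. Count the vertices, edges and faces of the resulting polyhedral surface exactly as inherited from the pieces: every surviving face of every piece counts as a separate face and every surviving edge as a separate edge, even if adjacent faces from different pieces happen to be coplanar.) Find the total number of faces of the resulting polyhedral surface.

38

A 14-gonal antiprism: V=28, E=56, F=30.
Attach a nonagonal pyramid (V=10, E=18, F=10) along a 3-gon: merge 3 vertices and 3 edges, delete both glued faces → V=35, E=71, F=38.
Check: V − E + F = 35 − 71 + 38 = 2.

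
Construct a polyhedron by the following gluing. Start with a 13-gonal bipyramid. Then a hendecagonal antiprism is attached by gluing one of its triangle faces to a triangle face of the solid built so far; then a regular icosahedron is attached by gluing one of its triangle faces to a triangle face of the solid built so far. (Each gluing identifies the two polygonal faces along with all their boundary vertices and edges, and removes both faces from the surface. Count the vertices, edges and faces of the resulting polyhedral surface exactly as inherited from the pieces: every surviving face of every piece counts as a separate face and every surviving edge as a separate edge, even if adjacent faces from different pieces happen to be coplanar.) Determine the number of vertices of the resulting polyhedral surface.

A 13-gonal bipyramid: V=15, E=39, F=26.
Attach a hendecagonal antiprism (V=22, E=44, F=24) along a 3-gon: merge 3 vertices and 3 edges, delete both glued faces → V=34, E=80, F=48.
Attach a regular icosahedron (V=12, E=30, F=20) along a 3-gon: merge 3 vertices and 3 edges, delete both glued faces → V=43, E=107, F=66.
Check: V − E + F = 43 − 107 + 66 = 2.

43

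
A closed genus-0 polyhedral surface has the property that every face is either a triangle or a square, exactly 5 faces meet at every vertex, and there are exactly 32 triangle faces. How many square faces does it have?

Let x be the number of squares; then F = 32 + x.
Edge–face incidences: 2E = 3·32 + 4·x = 96 + 4x.
Every vertex has degree 5, so 5V = 2E.
Euler: V − E + F = 2 ⇒ (2E)/5 − E + (32 + x) = 2.
Multiply by 10: 2·(2E) − 5·(2E) + 10·(32 + x) = 20, i.e. 320 + 10x − 3·(96 + 4x) = 20.
Collecting terms: −2x + 32 = 20, so −2x = −12, so x = 6.
Then 2E = 96 + 4·6 = 120, so E = 60, V = 2E/5 = 24, F = 32 + 6 = 38.

6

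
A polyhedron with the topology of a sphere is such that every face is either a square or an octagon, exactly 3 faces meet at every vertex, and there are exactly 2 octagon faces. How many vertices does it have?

16

Let x be the number of squares; then F = 2 + x.
Edge–face incidences: 2E = 8·2 + 4·x = 16 + 4x.
Every vertex has degree 3, so 3V = 2E.
Euler: V − E + F = 2 ⇒ (2E)/3 − E + (2 + x) = 2.
Multiply by 6: 2·(2E) − 3·(2E) + 6·(2 + x) = 12, i.e. 12 + 6x − (16 + 4x) = 12.
Collecting terms: 2x − 4 = 12, so 2x = 16, so x = 8.
Then 2E = 16 + 4·8 = 48, so E = 24, V = 2E/3 = 16, F = 2 + 8 = 10.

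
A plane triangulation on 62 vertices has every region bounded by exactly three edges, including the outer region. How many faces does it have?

In a plane triangulation 3F = 2E and V − E + F = 2, so F = 2V − 4 = 2·62 − 4 = 120.

120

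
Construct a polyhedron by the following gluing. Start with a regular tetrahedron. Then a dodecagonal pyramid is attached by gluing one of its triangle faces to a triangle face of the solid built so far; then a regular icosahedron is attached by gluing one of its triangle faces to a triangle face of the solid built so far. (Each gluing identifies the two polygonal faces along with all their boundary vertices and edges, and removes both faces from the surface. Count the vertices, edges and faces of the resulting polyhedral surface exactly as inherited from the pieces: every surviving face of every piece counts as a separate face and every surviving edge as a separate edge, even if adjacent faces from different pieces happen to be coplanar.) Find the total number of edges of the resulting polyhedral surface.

54

A regular tetrahedron: V=4, E=6, F=4.
Attach a dodecagonal pyramid (V=13, E=24, F=13) along a 3-gon: merge 3 vertices and 3 edges, delete both glued faces → V=14, E=27, F=15.
Attach a regular icosahedron (V=12, E=30, F=20) along a 3-gon: merge 3 vertices and 3 edges, delete both glued faces → V=23, E=54, F=33.
Check: V − E + F = 23 − 54 + 33 = 2.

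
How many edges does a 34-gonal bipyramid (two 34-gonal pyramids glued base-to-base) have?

A bipyramid over an n-gon has 2n triangular faces and n + 2 vertices: V = 34 + 2 = 36, E = 3·34 = 102, F = 2·34 = 68.
Check: V − E + F = 36 − 102 + 68 = 2.

102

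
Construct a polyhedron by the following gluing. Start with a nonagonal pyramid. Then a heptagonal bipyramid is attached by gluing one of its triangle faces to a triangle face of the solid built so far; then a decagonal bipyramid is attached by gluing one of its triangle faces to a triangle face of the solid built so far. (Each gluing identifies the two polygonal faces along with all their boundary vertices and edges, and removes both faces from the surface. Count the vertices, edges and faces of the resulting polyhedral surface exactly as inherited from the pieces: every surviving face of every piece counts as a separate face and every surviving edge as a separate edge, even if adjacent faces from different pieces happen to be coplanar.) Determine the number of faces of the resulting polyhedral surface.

A nonagonal pyramid: V=10, E=18, F=10.
Attach a heptagonal bipyramid (V=9, E=21, F=14) along a 3-gon: merge 3 vertices and 3 edges, delete both glued faces → V=16, E=36, F=22.
Attach a decagonal bipyramid (V=12, E=30, F=20) along a 3-gon: merge 3 vertices and 3 edges, delete both glued faces → V=25, E=63, F=40.
Check: V − E + F = 25 − 63 + 40 = 2.

40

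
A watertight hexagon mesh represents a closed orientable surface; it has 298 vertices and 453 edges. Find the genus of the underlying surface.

Every face is a hexagon and each edge borders two faces, so 6F = 2·453, giving F = 151.
χ = V − E + F = 298 − 453 + 151 = -4.
For a closed orientable surface χ = 2 − 2g, so g = (2 − (-4))/2 = 3.

3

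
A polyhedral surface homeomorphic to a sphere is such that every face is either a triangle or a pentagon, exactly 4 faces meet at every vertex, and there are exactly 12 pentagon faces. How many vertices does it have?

Let x be the number of triangles; then F = 12 + x.
Edge–face incidences: 2E = 5·12 + 3·x = 60 + 3x.
Every vertex has degree 4, so 4V = 2E.
Euler: V − E + F = 2 ⇒ (2E)/4 − E + (12 + x) = 2.
Multiply by 8: 2·(2E) − 4·(2E) + 8·(12 + x) = 16, i.e. 96 + 8x − 2·(60 + 3x) = 16.
Collecting terms: 2x − 24 = 16, so 2x = 40, so x = 20.
Then 2E = 60 + 3·20 = 120, so E = 60, V = 2E/4 = 30, F = 12 + 20 = 32.

30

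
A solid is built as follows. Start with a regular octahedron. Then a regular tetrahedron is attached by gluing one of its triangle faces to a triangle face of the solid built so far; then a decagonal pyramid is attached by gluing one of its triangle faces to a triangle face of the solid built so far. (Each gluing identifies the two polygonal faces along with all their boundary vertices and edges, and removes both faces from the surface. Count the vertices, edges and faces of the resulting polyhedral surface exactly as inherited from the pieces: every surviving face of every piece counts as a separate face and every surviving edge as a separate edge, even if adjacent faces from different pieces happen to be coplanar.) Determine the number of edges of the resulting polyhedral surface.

32

A regular octahedron: V=6, E=12, F=8.
Attach a regular tetrahedron (V=4, E=6, F=4) along a 3-gon: merge 3 vertices and 3 edges, delete both glued faces → V=7, E=15, F=10.
Attach a decagonal pyramid (V=11, E=20, F=11) along a 3-gon: merge 3 vertices and 3 edges, delete both glued faces → V=15, E=32, F=19.
Check: V − E + F = 15 − 32 + 19 = 2.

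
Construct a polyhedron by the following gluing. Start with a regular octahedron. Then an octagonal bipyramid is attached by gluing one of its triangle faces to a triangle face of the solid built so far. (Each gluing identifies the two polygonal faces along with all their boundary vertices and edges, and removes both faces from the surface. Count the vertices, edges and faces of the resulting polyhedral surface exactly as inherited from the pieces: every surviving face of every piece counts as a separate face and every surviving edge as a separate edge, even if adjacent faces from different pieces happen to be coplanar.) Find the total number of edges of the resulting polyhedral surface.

33

A regular octahedron: V=6, E=12, F=8.
Attach an octagonal bipyramid (V=10, E=24, F=16) along a 3-gon: merge 3 vertices and 3 edges, delete both glued faces → V=13, E=33, F=22.
Check: V − E + F = 13 − 33 + 22 = 2.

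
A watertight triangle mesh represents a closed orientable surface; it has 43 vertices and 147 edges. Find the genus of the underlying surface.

Every face is a triangle and each edge borders two faces, so 3F = 2·147, giving F = 98.
χ = V − E + F = 43 − 147 + 98 = -6.
For a closed orientable surface χ = 2 − 2g, so g = (2 − (-6))/2 = 4.

4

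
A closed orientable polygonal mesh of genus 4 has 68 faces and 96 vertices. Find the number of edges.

For a closed orientable surface of genus 4, χ = 2 − 2·4 = -6.
E = V + F − (-6) = 96 + 68 − (-6) = 170.

170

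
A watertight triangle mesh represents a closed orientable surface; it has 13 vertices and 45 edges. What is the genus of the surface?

2

Every face is a triangle and each edge borders two faces, so 3F = 2·45, giving F = 30.
χ = V − E + F = 13 − 45 + 30 = -2.
For a closed orientable surface χ = 2 − 2g, so g = (2 − (-2))/2 = 2.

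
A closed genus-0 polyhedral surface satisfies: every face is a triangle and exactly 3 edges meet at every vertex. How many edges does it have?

6

Each face has 3 edges and each edge borders two faces, so 2E = 3F.
Each vertex has degree 3, so 3V = 2E and hence V = 3F/3.
Euler: V − E + F = 2 ⇒ (3F/3) − (3F/2) + F = 2.
Multiply by 6: (6 − 9 + 6)F = 12, i.e. 3F = 12.
So F = 4, E = 3·4/2 = 6, V = 3·4/3 = 4.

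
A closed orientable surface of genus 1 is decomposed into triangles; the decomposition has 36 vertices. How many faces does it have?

72

χ = 2 − 2·1 = 0, and every face is a triangle so 3F = 2E.
V − E + F = 0 with E = 3F/2 gives 36 − (3/2 − 1)·F = 0, so F = 72 and E = 108.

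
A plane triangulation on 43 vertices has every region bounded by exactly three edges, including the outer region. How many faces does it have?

82

In a plane triangulation 3F = 2E and V − E + F = 2, so F = 2V − 4 = 2·43 − 4 = 82.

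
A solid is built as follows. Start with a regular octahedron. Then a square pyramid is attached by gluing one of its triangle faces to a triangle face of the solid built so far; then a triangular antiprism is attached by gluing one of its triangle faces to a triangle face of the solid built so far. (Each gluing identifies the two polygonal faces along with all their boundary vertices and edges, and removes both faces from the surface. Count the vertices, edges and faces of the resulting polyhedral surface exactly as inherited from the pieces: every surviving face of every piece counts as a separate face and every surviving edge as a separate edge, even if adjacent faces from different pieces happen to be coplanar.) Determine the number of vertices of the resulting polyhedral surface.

11

A regular octahedron: V=6, E=12, F=8.
Attach a square pyramid (V=5, E=8, F=5) along a 3-gon: merge 3 vertices and 3 edges, delete both glued faces → V=8, E=17, F=11.
Attach a triangular antiprism (V=6, E=12, F=8) along a 3-gon: merge 3 vertices and 3 edges, delete both glued faces → V=11, E=26, F=17.
Check: V − E + F = 11 − 26 + 17 = 2.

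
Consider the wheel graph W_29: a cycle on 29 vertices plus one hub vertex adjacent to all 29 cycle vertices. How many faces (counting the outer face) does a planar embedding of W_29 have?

W_29 has V = 29 + 1 = 30 vertices and E = 2·29 = 58 edges.
By Euler's formula F = 2 − V + E = 2 − 30 + 58 = 30.

30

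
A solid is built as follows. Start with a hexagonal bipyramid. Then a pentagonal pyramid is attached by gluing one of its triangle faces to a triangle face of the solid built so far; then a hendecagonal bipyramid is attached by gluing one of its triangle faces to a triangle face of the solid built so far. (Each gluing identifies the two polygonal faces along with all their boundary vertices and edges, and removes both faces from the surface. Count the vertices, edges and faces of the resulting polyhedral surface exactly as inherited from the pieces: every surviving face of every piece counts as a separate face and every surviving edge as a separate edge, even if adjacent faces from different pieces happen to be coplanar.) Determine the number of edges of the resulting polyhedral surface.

55

A hexagonal bipyramid: V=8, E=18, F=12.
Attach a pentagonal pyramid (V=6, E=10, F=6) along a 3-gon: merge 3 vertices and 3 edges, delete both glued faces → V=11, E=25, F=16.
Attach a hendecagonal bipyramid (V=13, E=33, F=22) along a 3-gon: merge 3 vertices and 3 edges, delete both glued faces → V=21, E=55, F=36.
Check: V − E + F = 21 − 55 + 36 = 2.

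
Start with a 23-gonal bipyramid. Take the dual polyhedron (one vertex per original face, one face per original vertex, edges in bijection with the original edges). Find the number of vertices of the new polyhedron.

The base solid has V = 25, E = 69, F = 46.
The dual swaps V and F and preserves E: V′ = F = 46, E′ = E = 69, F′ = V = 25.

46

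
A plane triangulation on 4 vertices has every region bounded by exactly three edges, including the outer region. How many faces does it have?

4

In a plane triangulation 3F = 2E and V − E + F = 2, so F = 2V − 4 = 2·4 − 4 = 4.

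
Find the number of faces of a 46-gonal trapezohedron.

92

The n-trapezohedron (dual of the n-antiprism) has V = 2·46 + 2 = 94, E = 4·46 = 184, F = 2·46 = 92.
Check: V − E + F = 94 − 184 + 92 = 2.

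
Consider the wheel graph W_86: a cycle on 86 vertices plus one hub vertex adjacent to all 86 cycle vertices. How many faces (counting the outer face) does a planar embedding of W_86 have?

87

W_86 has V = 86 + 1 = 87 vertices and E = 2·86 = 172 edges.
By Euler's formula F = 2 − V + E = 2 − 87 + 172 = 87.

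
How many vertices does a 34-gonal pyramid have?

35

A pyramid on an n-gon base has one n-gon and n triangles: V = 34 + 1 = 35, E = 2·34 = 68, F = 34 + 1 = 35.
Check: V − E + F = 35 − 68 + 35 = 2.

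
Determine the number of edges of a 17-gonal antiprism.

An antiprism on an n-gon has two n-gon caps and 2n triangles: V = 2·17 = 34, E = 4·17 = 68, F = 2·17 + 2 = 36.

68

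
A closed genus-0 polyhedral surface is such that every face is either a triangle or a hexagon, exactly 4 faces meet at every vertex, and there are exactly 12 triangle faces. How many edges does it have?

24

Let x be the number of hexagons; then F = 12 + x.
Edge–face incidences: 2E = 3·12 + 6·x = 36 + 6x.
Every vertex has degree 4, so 4V = 2E.
Euler: V − E + F = 2 ⇒ (2E)/4 − E + (12 + x) = 2.
Multiply by 8: 2·(2E) − 4·(2E) + 8·(12 + x) = 16, i.e. 96 + 8x − 2·(36 + 6x) = 16.
Collecting terms: −4x + 24 = 16, so −4x = −8, so x = 2.
Then 2E = 36 + 6·2 = 48, so E = 24, V = 2E/4 = 12, F = 12 + 2 = 14.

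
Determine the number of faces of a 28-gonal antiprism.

58

An antiprism on an n-gon has two n-gon caps and 2n triangles: V = 2·28 = 56, E = 4·28 = 112, F = 2·28 + 2 = 58.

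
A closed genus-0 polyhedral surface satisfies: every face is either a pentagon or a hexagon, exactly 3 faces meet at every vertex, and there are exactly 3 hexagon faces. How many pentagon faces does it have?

12

Let x be the number of pentagons; then F = 3 + x.
Edge–face incidences: 2E = 6·3 + 5·x = 18 + 5x.
Every vertex has degree 3, so 3V = 2E.
Euler: V − E + F = 2 ⇒ (2E)/3 − E + (3 + x) = 2.
Multiply by 6: 2·(2E) − 3·(2E) + 6·(3 + x) = 12, i.e. 18 + 6x − (18 + 5x) = 12.
Collecting terms: x = 12.
Then 2E = 18 + 5·12 = 78, so E = 39, V = 2E/3 = 26, F = 3 + 12 = 15.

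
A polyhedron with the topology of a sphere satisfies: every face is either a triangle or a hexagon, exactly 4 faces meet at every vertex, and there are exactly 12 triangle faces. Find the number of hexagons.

2

Let x be the number of hexagons; then F = 12 + x.
Edge–face incidences: 2E = 3·12 + 6·x = 36 + 6x.
Every vertex has degree 4, so 4V = 2E.
Euler: V − E + F = 2 ⇒ (2E)/4 − E + (12 + x) = 2.
Multiply by 8: 2·(2E) − 4·(2E) + 8·(12 + x) = 16, i.e. 96 + 8x − 2·(36 + 6x) = 16.
Collecting terms: −4x + 24 = 16, so −4x = −8, so x = 2.
Then 2E = 36 + 6·2 = 48, so E = 24, V = 2E/4 = 12, F = 12 + 2 = 14.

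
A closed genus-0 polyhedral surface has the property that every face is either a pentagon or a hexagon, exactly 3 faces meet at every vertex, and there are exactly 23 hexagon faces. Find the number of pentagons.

12

Let x be the number of pentagons; then F = 23 + x.
Edge–face incidences: 2E = 6·23 + 5·x = 138 + 5x.
Every vertex has degree 3, so 3V = 2E.
Euler: V − E + F = 2 ⇒ (2E)/3 − E + (23 + x) = 2.
Multiply by 6: 2·(2E) − 3·(2E) + 6·(23 + x) = 12, i.e. 138 + 6x − (138 + 5x) = 12.
Collecting terms: x = 12.
Then 2E = 138 + 5·12 = 198, so E = 99, V = 2E/3 = 66, F = 23 + 12 = 35.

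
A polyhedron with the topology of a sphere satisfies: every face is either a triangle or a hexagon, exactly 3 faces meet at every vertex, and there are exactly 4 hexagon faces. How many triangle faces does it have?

4

Let x be the number of triangles; then F = 4 + x.
Edge–face incidences: 2E = 6·4 + 3·x = 24 + 3x.
Every vertex has degree 3, so 3V = 2E.
Euler: V − E + F = 2 ⇒ (2E)/3 − E + (4 + x) = 2.
Multiply by 6: 2·(2E) − 3·(2E) + 6·(4 + x) = 12, i.e. 24 + 6x − (24 + 3x) = 12.
Collecting terms: 3x = 12, so x = 4.
Then 2E = 24 + 3·4 = 36, so E = 18, V = 2E/3 = 12, F = 4 + 4 = 8.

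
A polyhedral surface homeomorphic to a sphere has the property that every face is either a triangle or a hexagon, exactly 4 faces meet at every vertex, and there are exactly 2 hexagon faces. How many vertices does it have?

Let x be the number of triangles; then F = 2 + x.
Edge–face incidences: 2E = 6·2 + 3·x = 12 + 3x.
Every vertex has degree 4, so 4V = 2E.
Euler: V − E + F = 2 ⇒ (2E)/4 − E + (2 + x) = 2.
Multiply by 8: 2·(2E) − 4·(2E) + 8·(2 + x) = 16, i.e. 16 + 8x − 2·(12 + 3x) = 16.
Collecting terms: 2x − 8 = 16, so 2x = 24, so x = 12.
Then 2E = 12 + 3·12 = 48, so E = 24, V = 2E/4 = 12, F = 2 + 12 = 14.

12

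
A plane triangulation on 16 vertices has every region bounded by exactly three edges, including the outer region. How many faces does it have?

28

In a plane triangulation 3F = 2E and V − E + F = 2, so F = 2V − 4 = 2·16 − 4 = 28.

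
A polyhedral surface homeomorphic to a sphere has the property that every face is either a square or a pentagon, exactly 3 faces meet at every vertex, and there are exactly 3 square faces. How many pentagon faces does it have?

Let x be the number of pentagons; then F = 3 + x.
Edge–face incidences: 2E = 4·3 + 5·x = 12 + 5x.
Every vertex has degree 3, so 3V = 2E.
Euler: V − E + F = 2 ⇒ (2E)/3 − E + (3 + x) = 2.
Multiply by 6: 2·(2E) − 3·(2E) + 6·(3 + x) = 12, i.e. 18 + 6x − (12 + 5x) = 12.
Collecting terms: x + 6 = 12, so x = 6.
Then 2E = 12 + 5·6 = 42, so E = 21, V = 2E/3 = 14, F = 3 + 6 = 9.

6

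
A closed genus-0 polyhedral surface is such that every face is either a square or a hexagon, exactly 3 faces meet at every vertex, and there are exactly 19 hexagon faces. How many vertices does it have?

Let x be the number of squares; then F = 19 + x.
Edge–face incidences: 2E = 6·19 + 4·x = 114 + 4x.
Every vertex has degree 3, so 3V = 2E.
Euler: V − E + F = 2 ⇒ (2E)/3 − E + (19 + x) = 2.
Multiply by 6: 2·(2E) − 3·(2E) + 6·(19 + x) = 12, i.e. 114 + 6x − (114 + 4x) = 12.
Collecting terms: 2x = 12, so x = 6.
Then 2E = 114 + 4·6 = 138, so E = 69, V = 2E/3 = 46, F = 19 + 6 = 25.

46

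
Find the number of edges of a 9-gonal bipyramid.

A bipyramid over an n-gon has 2n triangular faces and n + 2 vertices: V = 9 + 2 = 11, E = 3·9 = 27, F = 2·9 = 18.

27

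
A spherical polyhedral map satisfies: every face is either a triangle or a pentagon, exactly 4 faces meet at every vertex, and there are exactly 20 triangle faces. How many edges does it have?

60

Let x be the number of pentagons; then F = 20 + x.
Edge–face incidences: 2E = 3·20 + 5·x = 60 + 5x.
Every vertex has degree 4, so 4V = 2E.
Euler: V − E + F = 2 ⇒ (2E)/4 − E + (20 + x) = 2.
Multiply by 8: 2·(2E) − 4·(2E) + 8·(20 + x) = 16, i.e. 160 + 8x − 2·(60 + 5x) = 16.
Collecting terms: −2x + 40 = 16, so −2x = −24, so x = 12.
Then 2E = 60 + 5·12 = 120, so E = 60, V = 2E/4 = 30, F = 20 + 12 = 32.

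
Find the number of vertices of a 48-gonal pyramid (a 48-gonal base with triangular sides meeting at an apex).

A pyramid on an n-gon base has one n-gon and n triangles: V = 48 + 1 = 49, E = 2·48 = 96, F = 48 + 1 = 49.

49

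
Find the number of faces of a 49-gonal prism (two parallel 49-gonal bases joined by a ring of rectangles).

51

A prism on an n-gon has two n-gon bases and n rectangular sides: V = 2·49 = 98, E = 3·49 = 147, F = 49 + 2 = 51.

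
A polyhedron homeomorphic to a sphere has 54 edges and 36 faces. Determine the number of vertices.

Here V − E + F = 2.
V = 2 + E − F = 2 + 54 − 36 = 20.

20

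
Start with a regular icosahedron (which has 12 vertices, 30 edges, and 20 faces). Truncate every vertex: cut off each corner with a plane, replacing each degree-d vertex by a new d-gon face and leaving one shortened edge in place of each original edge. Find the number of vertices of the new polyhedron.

60

Truncation replaces each original edge-end by a new vertex, so V′ = 2E = 60.
Each original edge survives, and each old vertex of degree d contributes d new edges; summing degrees gives Σd = 2E, so E′ = E + 2E = 3E = 90.
Each original face survives and each original vertex becomes one new face: F′ = F + V = 32.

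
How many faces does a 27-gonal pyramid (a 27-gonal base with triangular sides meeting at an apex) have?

28

A pyramid on an n-gon base has one n-gon and n triangles: V = 27 + 1 = 28, E = 2·27 = 54, F = 27 + 1 = 28.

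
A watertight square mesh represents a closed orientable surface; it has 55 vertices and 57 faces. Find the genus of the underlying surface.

Every face is a square, so 2E = 4·57 = 228, giving E = 114.
χ = V − E + F = 55 − 114 + 57 = -2.
For a closed orientable surface χ = 2 − 2g, so g = (2 − (-2))/2 = 2.

2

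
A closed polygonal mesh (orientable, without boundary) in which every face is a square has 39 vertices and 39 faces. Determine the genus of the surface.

1

Every face is a square, so 2E = 4·39 = 156, giving E = 78.
χ = V − E + F = 39 − 78 + 39 = 0.
For a closed orientable surface χ = 2 − 2g, so g = (2 − (0))/2 = 1.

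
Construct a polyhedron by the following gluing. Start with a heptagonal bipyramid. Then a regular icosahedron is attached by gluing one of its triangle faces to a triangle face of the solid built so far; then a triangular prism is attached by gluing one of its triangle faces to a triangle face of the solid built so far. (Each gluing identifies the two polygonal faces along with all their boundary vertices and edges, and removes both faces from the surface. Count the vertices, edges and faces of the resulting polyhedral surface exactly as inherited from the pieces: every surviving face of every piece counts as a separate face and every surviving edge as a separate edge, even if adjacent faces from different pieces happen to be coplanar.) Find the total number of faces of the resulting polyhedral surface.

A heptagonal bipyramid: V=9, E=21, F=14.
Attach a regular icosahedron (V=12, E=30, F=20) along a 3-gon: merge 3 vertices and 3 edges, delete both glued faces → V=18, E=48, F=32.
Attach a triangular prism (V=6, E=9, F=5) along a 3-gon: merge 3 vertices and 3 edges, delete both glued faces → V=21, E=54, F=35.
Check: V − E + F = 21 − 54 + 35 = 2.

35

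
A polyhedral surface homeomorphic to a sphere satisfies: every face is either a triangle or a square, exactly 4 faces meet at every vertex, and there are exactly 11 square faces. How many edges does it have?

34

Let x be the number of triangles; then F = 11 + x.
Edge–face incidences: 2E = 4·11 + 3·x = 44 + 3x.
Every vertex has degree 4, so 4V = 2E.
Euler: V − E + F = 2 ⇒ (2E)/4 − E + (11 + x) = 2.
Multiply by 8: 2·(2E) − 4·(2E) + 8·(11 + x) = 16, i.e. 88 + 8x − 2·(44 + 3x) = 16.
Collecting terms: 2x = 16, so x = 8.
Then 2E = 44 + 3·8 = 68, so E = 34, V = 2E/4 = 17, F = 11 + 8 = 19.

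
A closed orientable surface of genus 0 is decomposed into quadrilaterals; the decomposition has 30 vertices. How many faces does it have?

χ = 2 − 2·0 = 2, and every face is a square so 4F = 2E.
V − E + F = 2 with E = 4F/2 gives 30 − (4/2 − 1)·F = 2, so F = 28 and E = 56.

28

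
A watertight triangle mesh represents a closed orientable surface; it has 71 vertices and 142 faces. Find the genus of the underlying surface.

1

Every face is a triangle, so 2E = 3·142 = 426, giving E = 213.
χ = V − E + F = 71 − 213 + 142 = 0.
For a closed orientable surface χ = 2 − 2g, so g = (2 − (0))/2 = 1.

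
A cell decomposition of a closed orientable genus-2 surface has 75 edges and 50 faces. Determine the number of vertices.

For a closed orientable surface of genus 2, χ = 2 − 2·2 = -2.
V = -2 + E − F = -2 + 75 − 50 = 23.

23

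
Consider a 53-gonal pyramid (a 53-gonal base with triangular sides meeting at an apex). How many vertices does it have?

A pyramid on an n-gon base has one n-gon and n triangles: V = 53 + 1 = 54, E = 2·53 = 106, F = 53 + 1 = 54.

54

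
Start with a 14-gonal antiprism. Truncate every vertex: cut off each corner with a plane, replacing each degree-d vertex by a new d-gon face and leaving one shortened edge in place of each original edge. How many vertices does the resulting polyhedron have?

112

The base solid has V = 28, E = 56, F = 30.
Truncation replaces each original edge-end by a new vertex, so V′ = 2E = 112.
Each original edge survives, and each old vertex of degree d contributes d new edges; summing degrees gives Σd = 2E, so E′ = E + 2E = 3E = 168.
Each original face survives and each original vertex becomes one new face: F′ = F + V = 58.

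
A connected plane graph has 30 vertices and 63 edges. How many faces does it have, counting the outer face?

Euler's formula for a connected plane graph: V − E + F = 2, so F = 2 − 30 + 63 = 35.

35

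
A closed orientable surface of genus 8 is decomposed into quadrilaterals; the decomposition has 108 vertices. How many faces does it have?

122

χ = 2 − 2·8 = -14, and every face is a square so 4F = 2E.
V − E + F = -14 with E = 4F/2 gives 108 − (4/2 − 1)·F = -14, so F = 122 and E = 244.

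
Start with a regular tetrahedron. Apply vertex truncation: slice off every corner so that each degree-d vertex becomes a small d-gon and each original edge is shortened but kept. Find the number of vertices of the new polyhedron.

12

The base solid has V = 4, E = 6, F = 4.
Truncation replaces each original edge-end by a new vertex, so V′ = 2E = 12.
Each original edge survives, and each old vertex of degree d contributes d new edges; summing degrees gives Σd = 2E, so E′ = E + 2E = 3E = 18.
Each original face survives and each original vertex becomes one new face: F′ = F + V = 8.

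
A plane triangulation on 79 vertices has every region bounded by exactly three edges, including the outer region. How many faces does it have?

In a plane triangulation 3F = 2E and V − E + F = 2, so F = 2V − 4 = 2·79 − 4 = 154.

154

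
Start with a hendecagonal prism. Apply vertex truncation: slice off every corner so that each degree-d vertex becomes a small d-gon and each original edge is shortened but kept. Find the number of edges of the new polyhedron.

99

The base solid has V = 22, E = 33, F = 13.
Truncation replaces each original edge-end by a new vertex, so V′ = 2E = 66.
Each original edge survives, and each old vertex of degree d contributes d new edges; summing degrees gives Σd = 2E, so E′ = E + 2E = 3E = 99.
Each original face survives and each original vertex becomes one new face: F′ = F + V = 35.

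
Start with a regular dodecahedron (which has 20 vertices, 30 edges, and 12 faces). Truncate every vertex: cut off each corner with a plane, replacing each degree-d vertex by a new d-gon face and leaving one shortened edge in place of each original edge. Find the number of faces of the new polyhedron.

32

Truncation replaces each original edge-end by a new vertex, so V′ = 2E = 60.
Each original edge survives, and each old vertex of degree d contributes d new edges; summing degrees gives Σd = 2E, so E′ = E + 2E = 3E = 90.
Each original face survives and each original vertex becomes one new face: F′ = F + V = 32.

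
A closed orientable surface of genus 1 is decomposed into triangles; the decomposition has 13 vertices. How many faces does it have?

26

χ = 2 − 2·1 = 0, and every face is a triangle so 3F = 2E.
V − E + F = 0 with E = 3F/2 gives 13 − (3/2 − 1)·F = 0, so F = 26 and E = 39.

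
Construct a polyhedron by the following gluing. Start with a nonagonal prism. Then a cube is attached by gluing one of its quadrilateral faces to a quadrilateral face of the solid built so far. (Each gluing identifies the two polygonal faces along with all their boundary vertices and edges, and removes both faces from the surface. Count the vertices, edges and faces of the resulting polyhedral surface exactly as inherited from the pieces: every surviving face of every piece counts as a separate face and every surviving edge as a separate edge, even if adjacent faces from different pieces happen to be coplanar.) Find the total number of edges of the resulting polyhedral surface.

A nonagonal prism: V=18, E=27, F=11.
Attach a cube (V=8, E=12, F=6) along a 4-gon: merge 4 vertices and 4 edges, delete both glued faces → V=22, E=35, F=15.
Check: V − E + F = 22 − 35 + 15 = 2.

35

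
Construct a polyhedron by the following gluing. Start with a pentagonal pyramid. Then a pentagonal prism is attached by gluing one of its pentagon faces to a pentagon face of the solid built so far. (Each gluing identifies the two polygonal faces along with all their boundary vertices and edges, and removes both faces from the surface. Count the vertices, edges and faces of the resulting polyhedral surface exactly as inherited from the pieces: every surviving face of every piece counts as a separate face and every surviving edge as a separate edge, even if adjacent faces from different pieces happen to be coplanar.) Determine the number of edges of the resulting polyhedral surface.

20

A pentagonal pyramid: V=6, E=10, F=6.
Attach a pentagonal prism (V=10, E=15, F=7) along a 5-gon: merge 5 vertices and 5 edges, delete both glued faces → V=11, E=20, F=11.
Check: V − E + F = 11 − 20 + 11 = 2.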